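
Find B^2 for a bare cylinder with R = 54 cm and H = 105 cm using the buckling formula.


B^2 = (2.405/R)^2 + (pi/H)^2
B^2 = (2.405/54)^2 + (pi/105)^2
B^2 = 0.0028787 /cm^2

0.0028787


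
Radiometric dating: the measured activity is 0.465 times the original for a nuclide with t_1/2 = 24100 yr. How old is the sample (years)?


lambda = ln(2) / t_half = ln(2) / 24100 = 2.876129e-05 /yr
t = -ln(A/A0) / lambda
t = -ln(0.465) / 2.876129e-05
t = 26623 yr

26623


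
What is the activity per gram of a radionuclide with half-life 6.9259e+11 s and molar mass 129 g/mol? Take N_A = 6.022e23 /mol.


lambda = ln(2) / t_half = ln(2) / 6.9259e+11 = 1.000804e-12 /s
SA = lambda * N_A / M
SA = 1.000804e-12 * 6.022e23 / 129
SA = 4.6720e+09 Bq/g

4.6720e+09


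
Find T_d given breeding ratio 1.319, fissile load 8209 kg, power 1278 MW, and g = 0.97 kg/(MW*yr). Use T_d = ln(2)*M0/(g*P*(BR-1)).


Breeding gain G = BR - 1 = 1.319 - 1 = 0.319
Fissile production rate = g * P * G = 0.97 * 1278 * 0.319 = 395.45154 kg/yr
T_d = ln(2) * M0 / (g * P * G)
T_d = ln(2) * 8209 / 395.45154 = 14.389 yr

14.389


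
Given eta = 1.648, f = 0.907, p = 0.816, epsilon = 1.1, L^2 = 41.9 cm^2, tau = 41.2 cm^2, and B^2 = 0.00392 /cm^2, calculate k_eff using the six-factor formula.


k_inf = eta*f*p*eps = 1.648*0.907*0.816*1.1 = 1.341675
P_TNL = 1/(1 + L^2*B^2) = 1/(1 + 41.9*0.00392) = 0.8589235
P_FNL = exp(-B^2*tau) = exp(-0.00392*41.2) = 0.8508631
k_eff = k_inf * P_TNL * P_FNL = 1.341675 * 0.8589235 * 0.8508631
k_eff = 0.98053

0.98053


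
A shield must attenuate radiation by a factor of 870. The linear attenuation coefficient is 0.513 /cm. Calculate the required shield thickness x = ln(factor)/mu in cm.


x = ln(factor) / mu
x = ln(870) / 0.513
x = 13.194 cm

13.194


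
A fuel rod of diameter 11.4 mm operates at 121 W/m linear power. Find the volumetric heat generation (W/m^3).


r = D / 2 / 1000 = 11.4 / 2 / 1000 = 0.0057 m
q''' = q' / (pi * r^2)
q''' = 121 / (pi * 0.0057^2)
q''' = 1.1855e+06 W/m^3

1.1855e+06


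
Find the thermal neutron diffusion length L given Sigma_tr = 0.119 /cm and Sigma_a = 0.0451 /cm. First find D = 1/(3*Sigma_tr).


D = 1 / (3 * Sigma_tr) = 1 / (3 * 0.119) = 2.801120 cm
L = sqrt(D / Sigma_a)
L = sqrt(2.801120 / 0.0451)
L = 7.8809 cm

7.8809


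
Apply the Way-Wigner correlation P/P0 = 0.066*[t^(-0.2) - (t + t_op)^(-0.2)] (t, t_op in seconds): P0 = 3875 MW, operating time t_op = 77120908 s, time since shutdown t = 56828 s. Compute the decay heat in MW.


P/P0 = 0.066 * [t^(-0.2) - (t + t_op)^(-0.2)]
P/P0 = 0.066 * [56828^(-0.2) - (56828 + 77120908)^(-0.2)]
P/P0 = 0.066 * [0.1119664 - 0.02645462] = 0.005643777
P = 3875 * 0.005643777 = 21.870 MW

21.870


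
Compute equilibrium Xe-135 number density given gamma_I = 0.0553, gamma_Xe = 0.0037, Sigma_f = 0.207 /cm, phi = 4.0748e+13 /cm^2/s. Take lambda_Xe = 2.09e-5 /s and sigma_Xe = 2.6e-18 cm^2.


Xe_eq = (gamma_I + gamma_Xe) * Sigma_f * phi / (lambda_Xe + sigma_Xe * phi)
Numerator = (0.0553 + 0.0037) * 0.207 * 4.0748e+13 = 4.976553e+11
Denominator = 2.09e-5 + 2.6e-18 * 4.0748e+13 = 1.268448e-04
Xe_eq = 4.976553e+11 / 1.268448e-04 = 3.9233e+15 /cm^3

3.9233e+15


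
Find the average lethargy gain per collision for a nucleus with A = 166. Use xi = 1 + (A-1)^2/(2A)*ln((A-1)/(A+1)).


xi = 1 + (A-1)^2/(2A) * ln((A-1)/(A+1))
xi = 1 + (166-1)^2/(2*166) * ln((166-1)/(166 +1))
xi = 0.012000

0.012000


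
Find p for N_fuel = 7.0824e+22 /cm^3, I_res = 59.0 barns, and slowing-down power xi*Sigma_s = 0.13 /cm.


p = exp(-N * I * 1e-24 / (xi*Sigma_s))
p = exp(-7.0824e+22 * 59.0 * 1e-24 / 0.13)
p = 1.0975e-14

1.0975e-14


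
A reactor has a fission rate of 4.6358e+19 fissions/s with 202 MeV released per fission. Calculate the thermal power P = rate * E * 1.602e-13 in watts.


P = fission_rate * E_MeV * 1.602e-13
P = 4.6358e+19 * 202 * 1.602e-13
P = 1.5002e+09 W

1.5002e+09


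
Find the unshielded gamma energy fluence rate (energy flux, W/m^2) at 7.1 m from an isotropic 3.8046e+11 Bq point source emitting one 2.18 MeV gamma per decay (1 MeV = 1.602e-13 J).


psi = A * E * 1.602e-13 / (4*pi*r^2)
psi = 3.8046e+11 * 2.18 * 1.602e-13 / (4*pi*7.1^2)
psi = 2.0975e-04 W/m^2

2.0975e-04


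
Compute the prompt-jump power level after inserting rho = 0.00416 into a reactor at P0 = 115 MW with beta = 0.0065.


P1/P0 = beta / (beta - rho)
P1/P0 = 0.0065 / (0.0065 - 0.00416) = 2.777778
P1 = 115 * 2.777778 = 319.44 MW

319.44


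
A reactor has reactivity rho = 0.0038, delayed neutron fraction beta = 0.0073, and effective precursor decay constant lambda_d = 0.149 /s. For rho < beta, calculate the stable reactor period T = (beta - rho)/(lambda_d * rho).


T = (beta - rho) / (lambda_d * rho)
T = (0.0073 - 0.0038) / (0.149 * 0.0038)
T = 6.1816 s

6.1816


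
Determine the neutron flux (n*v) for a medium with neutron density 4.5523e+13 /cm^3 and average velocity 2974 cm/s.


phi = n * v
phi = 4.5523e+13 * 2974
phi = 1.3539e+17 /cm^2/s

1.3539e+17


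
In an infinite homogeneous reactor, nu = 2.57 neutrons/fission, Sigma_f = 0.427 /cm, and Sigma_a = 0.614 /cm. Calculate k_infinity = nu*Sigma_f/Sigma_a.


k_inf = nu * Sigma_f / Sigma_a
k_inf = 2.57 * 0.427 / 0.614
k_inf = 1.7873

1.7873


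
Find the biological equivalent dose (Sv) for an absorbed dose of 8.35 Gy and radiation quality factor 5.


H = D * Q
H = 8.35 * 5
H = 41.750 Sv

41.750


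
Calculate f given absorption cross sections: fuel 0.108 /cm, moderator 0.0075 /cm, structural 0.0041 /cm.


f = Sigma_a_fuel / (Sigma_a_fuel + Sigma_a_mod + Sigma_a_other)
f = 0.108 / (0.108 + 0.0075 + 0.0041)
f = 0.90301

0.90301


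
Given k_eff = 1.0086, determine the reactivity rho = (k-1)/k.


rho = (k_eff - 1) / k_eff
rho = (1.0086 - 1) / 1.0086
rho = 0.0085267

0.0085267


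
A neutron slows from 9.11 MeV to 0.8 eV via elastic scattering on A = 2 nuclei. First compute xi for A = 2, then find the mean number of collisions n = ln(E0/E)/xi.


xi = 1 + (A-1)^2/(2A)*ln((A-1)/(A+1)) = 0.7253469 (for A = 2)
n = ln(E0/E) / xi
n = ln(9.11e6 / 0.8) / 0.7253469
n = ln(1.138750e+07) / 0.7253469 = 22.400

22.400


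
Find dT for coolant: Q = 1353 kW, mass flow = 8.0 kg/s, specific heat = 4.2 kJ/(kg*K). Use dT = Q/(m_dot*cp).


dT = Q / (m_dot * cp)
dT = 1353 / (8.0 * 4.2)
dT = 40.268 C

40.268


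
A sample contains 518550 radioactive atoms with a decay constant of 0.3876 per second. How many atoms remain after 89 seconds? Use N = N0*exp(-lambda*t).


N = N0 * exp(-lambda * t)
N = 518550 * exp(-0.3876 * 89)
N = 5.4100e-10

5.4100e-10


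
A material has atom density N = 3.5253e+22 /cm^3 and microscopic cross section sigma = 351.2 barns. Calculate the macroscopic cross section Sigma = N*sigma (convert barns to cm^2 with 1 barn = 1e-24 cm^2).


Sigma = N * sigma_barns * 1e-24
Sigma = 3.5253e+22 * 351.2 * 1e-24
Sigma = 12.381 /cm

12.381


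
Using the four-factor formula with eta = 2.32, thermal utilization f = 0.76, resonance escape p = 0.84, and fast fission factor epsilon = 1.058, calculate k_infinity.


k_inf = eta * f * p * epsilon
k_inf = 2.32 * 0.76 * 0.84 * 1.058
k_inf = 1.5670

1.5670


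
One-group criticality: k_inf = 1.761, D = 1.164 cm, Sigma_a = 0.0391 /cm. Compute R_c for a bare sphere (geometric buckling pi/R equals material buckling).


L^2 = D / Sigma_a = 1.164 / 0.0391 = 29.76982 cm^2
B_m^2 = (k_inf - 1) / L^2 = (1.761 - 1) / 29.76982 = 0.02556280 /cm^2
For a bare sphere: B_g = pi/R, so R_c = pi / sqrt(B_m^2)
R_c = pi / sqrt(0.02556280) = 19.649 cm

19.649


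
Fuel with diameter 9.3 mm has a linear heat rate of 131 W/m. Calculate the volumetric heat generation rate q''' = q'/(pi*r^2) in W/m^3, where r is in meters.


r = D / 2 / 1000 = 9.3 / 2 / 1000 = 0.00465 m
q''' = q' / (pi * r^2)
q''' = 131 / (pi * 0.00465^2)
q''' = 1.9285e+06 W/m^3

1.9285e+06


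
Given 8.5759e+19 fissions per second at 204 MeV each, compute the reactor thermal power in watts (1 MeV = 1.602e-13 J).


P = fission_rate * E_MeV * 1.602e-13
P = 8.5759e+19 * 204 * 1.602e-13
P = 2.8027e+09 W

2.8027e+09


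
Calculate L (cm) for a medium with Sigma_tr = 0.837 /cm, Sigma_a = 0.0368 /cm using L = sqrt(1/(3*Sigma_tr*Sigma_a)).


D = 1 / (3 * Sigma_tr) = 1 / (3 * 0.837) = 0.3982477 cm
L = sqrt(D / Sigma_a)
L = sqrt(0.3982477 / 0.0368)
L = 3.2897 cm

3.2897


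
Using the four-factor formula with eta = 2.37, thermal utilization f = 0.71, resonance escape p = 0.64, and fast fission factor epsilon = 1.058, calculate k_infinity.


k_inf = eta * f * p * epsilon
k_inf = 2.37 * 0.71 * 0.64 * 1.058
k_inf = 1.1394

1.1394


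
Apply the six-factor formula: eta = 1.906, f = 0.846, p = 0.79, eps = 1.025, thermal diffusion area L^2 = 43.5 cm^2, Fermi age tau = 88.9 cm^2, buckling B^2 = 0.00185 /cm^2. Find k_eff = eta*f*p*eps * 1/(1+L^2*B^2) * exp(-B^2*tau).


k_inf = eta*f*p*eps = 1.906*0.846*0.79*1.025 = 1.305702
P_TNL = 1/(1 + L^2*B^2) = 1/(1 + 43.5*0.00185) = 0.9255189
P_FNL = exp(-B^2*tau) = exp(-0.00185*88.9) = 0.8483474
k_eff = k_inf * P_TNL * P_FNL = 1.305702 * 0.9255189 * 0.8483474
k_eff = 1.0252

1.0252


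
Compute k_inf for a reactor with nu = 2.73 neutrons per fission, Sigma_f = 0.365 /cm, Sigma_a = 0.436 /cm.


k_inf = nu * Sigma_f / Sigma_a
k_inf = 2.73 * 0.365 / 0.436
k_inf = 2.2854

2.2854


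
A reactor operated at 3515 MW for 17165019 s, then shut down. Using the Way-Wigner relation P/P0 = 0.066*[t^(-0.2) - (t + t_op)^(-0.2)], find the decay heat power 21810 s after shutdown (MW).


P/P0 = 0.066 * [t^(-0.2) - (t + t_op)^(-0.2)]
P/P0 = 0.066 * [21810^(-0.2) - (21810 + 17165019)^(-0.2)]
P/P0 = 0.066 * [0.1356029 - 0.03572406] = 0.006592003
P = 3515 * 0.006592003 = 23.171 MW

23.171


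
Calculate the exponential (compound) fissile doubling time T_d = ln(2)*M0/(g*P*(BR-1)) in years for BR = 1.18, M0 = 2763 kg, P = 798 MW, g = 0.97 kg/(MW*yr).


Breeding gain G = BR - 1 = 1.18 - 1 = 0.18
Fissile production rate = g * P * G = 0.97 * 798 * 0.18 = 139.3308 kg/yr
T_d = ln(2) * M0 / (g * P * G)
T_d = ln(2) * 2763 / 139.3308 = 13.745 yr

13.745


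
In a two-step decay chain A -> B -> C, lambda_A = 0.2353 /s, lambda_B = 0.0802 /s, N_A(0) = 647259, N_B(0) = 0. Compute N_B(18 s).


N_B(t) = lambda_A * N_A0 / (lambda_B - lambda_A) * [exp(-lambda_A*t) - exp(-lambda_B*t)]
exp(-0.2353*18) = 0.01447402; exp(-0.0802*18) = 0.2360764
N_B = 0.2353 * 647259 / (0.0802 - 0.2353) * (0.01447402 - 0.2360764)
N_B = 217602

217602


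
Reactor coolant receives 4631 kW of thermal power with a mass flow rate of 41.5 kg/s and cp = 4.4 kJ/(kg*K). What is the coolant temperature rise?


dT = Q / (m_dot * cp)
dT = 4631 / (41.5 * 4.4)
dT = 25.361 C

25.361


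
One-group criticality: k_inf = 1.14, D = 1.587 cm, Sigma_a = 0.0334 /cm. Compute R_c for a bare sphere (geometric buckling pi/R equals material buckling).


L^2 = D / Sigma_a = 1.587 / 0.0334 = 47.51497 cm^2
B_m^2 = (k_inf - 1) / L^2 = (1.14 - 1) / 47.51497 = 0.002946440 /cm^2
For a bare sphere: B_g = pi/R, so R_c = pi / sqrt(B_m^2)
R_c = pi / sqrt(0.002946440) = 57.876 cm

57.876


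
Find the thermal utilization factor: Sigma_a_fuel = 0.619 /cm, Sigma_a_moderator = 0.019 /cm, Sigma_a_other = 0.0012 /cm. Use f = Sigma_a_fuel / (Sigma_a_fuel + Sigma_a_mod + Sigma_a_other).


f = Sigma_a_fuel / (Sigma_a_fuel + Sigma_a_mod + Sigma_a_other)
f = 0.619 / (0.619 + 0.019 + 0.0012)
f = 0.96840

0.96840


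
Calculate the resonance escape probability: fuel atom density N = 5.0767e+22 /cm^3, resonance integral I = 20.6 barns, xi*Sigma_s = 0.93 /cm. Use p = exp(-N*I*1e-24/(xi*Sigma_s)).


p = exp(-N * I * 1e-24 / (xi*Sigma_s))
p = exp(-5.0767e+22 * 20.6 * 1e-24 / 0.93)
p = 0.32481

0.32481


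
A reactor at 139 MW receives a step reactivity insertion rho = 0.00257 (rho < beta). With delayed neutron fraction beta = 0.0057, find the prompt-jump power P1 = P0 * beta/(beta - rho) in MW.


P1/P0 = beta / (beta - rho)
P1/P0 = 0.0057 / (0.0057 - 0.00257) = 1.821086
P1 = 139 * 1.821086 = 253.13 MW

253.13


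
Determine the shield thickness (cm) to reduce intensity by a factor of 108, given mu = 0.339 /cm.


x = ln(factor) / mu
x = ln(108) / 0.339
x = 13.812 cm

13.812


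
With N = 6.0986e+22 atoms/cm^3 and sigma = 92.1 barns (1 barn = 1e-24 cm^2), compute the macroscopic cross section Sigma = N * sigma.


Sigma = N * sigma_barns * 1e-24
Sigma = 6.0986e+22 * 92.1 * 1e-24
Sigma = 5.6168 /cm

5.6168


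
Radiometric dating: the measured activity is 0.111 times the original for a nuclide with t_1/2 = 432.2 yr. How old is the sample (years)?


lambda = ln(2) / t_half = ln(2) / 432.2 = 0.001603765 /yr
t = -ln(A/A0) / lambda
t = -ln(0.111) / 0.001603765
t = 1370.7 yr

1370.7


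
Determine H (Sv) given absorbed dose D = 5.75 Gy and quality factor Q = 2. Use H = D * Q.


H = D * Q
H = 5.75 * 2
H = 11.500 Sv

11.500


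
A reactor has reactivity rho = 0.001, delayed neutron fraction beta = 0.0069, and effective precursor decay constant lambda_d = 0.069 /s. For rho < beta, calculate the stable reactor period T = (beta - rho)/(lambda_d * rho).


T = (beta - rho) / (lambda_d * rho)
T = (0.0069 - 0.001) / (0.069 * 0.001)
T = 85.507 s

85.507


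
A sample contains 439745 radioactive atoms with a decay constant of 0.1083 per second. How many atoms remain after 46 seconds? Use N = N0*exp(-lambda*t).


N = N0 * exp(-lambda * t)
N = 439745 * exp(-0.1083 * 46)
N = 3017.4

3017.4


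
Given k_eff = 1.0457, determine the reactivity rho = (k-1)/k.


rho = (k_eff - 1) / k_eff
rho = (1.0457 - 1) / 1.0457
rho = 0.043703

0.043703


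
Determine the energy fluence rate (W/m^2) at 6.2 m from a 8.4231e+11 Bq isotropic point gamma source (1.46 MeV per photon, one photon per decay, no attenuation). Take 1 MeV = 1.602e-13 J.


psi = A * E * 1.602e-13 / (4*pi*r^2)
psi = 8.4231e+11 * 1.46 * 1.602e-13 / (4*pi*6.2^2)
psi = 4.0784e-04 W/m^2

4.0784e-04


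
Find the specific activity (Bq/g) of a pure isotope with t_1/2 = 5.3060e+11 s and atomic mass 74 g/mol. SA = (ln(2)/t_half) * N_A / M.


lambda = ln(2) / t_half = ln(2) / 5.3060e+11 = 1.306346e-12 /s
SA = lambda * N_A / M
SA = 1.306346e-12 * 6.022e23 / 74
SA = 1.0631e+10 Bq/g

1.0631e+10


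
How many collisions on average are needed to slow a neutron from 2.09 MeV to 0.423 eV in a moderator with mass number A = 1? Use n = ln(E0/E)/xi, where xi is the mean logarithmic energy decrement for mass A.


xi = 1 + (A-1)^2/(2A)*ln((A-1)/(A+1)) = 1 (for A = 1)
n = ln(E0/E) / xi
n = ln(2.09e6 / 0.423) / 1
n = ln(4.940898e+06) / 1 = 15.413

15.413


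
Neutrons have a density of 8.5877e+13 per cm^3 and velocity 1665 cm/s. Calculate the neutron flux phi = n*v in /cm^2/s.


phi = n * v
phi = 8.5877e+13 * 1665
phi = 1.4299e+17 /cm^2/s

1.4299e+17


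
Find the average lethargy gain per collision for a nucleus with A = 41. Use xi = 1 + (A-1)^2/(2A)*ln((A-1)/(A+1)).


xi = 1 + (A-1)^2/(2A) * ln((A-1)/(A+1))
xi = 1 + (41-1)^2/(2*41) * ln((41-1)/(41 +1))
xi = 0.047997

0.047997


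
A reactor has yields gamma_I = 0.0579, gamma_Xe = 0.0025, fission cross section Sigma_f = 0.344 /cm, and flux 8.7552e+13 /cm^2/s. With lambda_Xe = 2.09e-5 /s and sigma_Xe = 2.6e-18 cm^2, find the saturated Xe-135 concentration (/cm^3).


Xe_eq = (gamma_I + gamma_Xe) * Sigma_f * phi / (lambda_Xe + sigma_Xe * phi)
Numerator = (0.0579 + 0.0025) * 0.344 * 8.7552e+13 = 1.819120e+12
Denominator = 2.09e-5 + 2.6e-18 * 8.7552e+13 = 2.485352e-04
Xe_eq = 1.819120e+12 / 2.485352e-04 = 7.3194e+15 /cm^3

7.3194e+15


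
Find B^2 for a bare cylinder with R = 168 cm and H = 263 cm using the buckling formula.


B^2 = (2.405/R)^2 + (pi/H)^2
B^2 = (2.405/168)^2 + (pi/263)^2
B^2 = 3.4762e-04 /cm^2

3.4762e-04


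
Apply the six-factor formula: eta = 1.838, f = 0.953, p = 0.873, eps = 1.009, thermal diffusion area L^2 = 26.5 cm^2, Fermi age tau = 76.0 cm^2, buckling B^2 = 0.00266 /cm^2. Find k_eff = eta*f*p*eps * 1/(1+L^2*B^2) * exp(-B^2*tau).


k_inf = eta*f*p*eps = 1.838*0.953*0.873*1.009 = 1.542921
P_TNL = 1/(1 + L^2*B^2) = 1/(1 + 26.5*0.00266) = 0.9341517
P_FNL = exp(-B^2*tau) = exp(-0.00266*76.0) = 0.8169642
k_eff = k_inf * P_TNL * P_FNL = 1.542921 * 0.9341517 * 0.8169642
k_eff = 1.1775

1.1775


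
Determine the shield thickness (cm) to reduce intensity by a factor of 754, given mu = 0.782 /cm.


x = ln(factor) / mu
x = ln(754) / 0.782
x = 8.4724 cm

8.4724


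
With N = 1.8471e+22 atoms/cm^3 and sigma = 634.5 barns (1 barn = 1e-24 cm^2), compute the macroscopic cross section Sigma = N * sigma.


Sigma = N * sigma_barns * 1e-24
Sigma = 1.8471e+22 * 634.5 * 1e-24
Sigma = 11.720 /cm

11.720


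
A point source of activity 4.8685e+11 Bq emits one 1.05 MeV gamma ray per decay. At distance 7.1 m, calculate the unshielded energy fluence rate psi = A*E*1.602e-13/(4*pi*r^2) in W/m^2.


psi = A * E * 1.602e-13 / (4*pi*r^2)
psi = 4.8685e+11 * 1.05 * 1.602e-13 / (4*pi*7.1^2)
psi = 1.2928e-04 W/m^2

1.2928e-04


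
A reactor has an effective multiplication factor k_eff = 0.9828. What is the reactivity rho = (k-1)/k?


rho = (k_eff - 1) / k_eff
rho = (0.9828 - 1) / 0.9828
rho = -0.017501

-0.017501


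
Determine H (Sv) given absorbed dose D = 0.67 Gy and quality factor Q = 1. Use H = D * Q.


H = D * Q
H = 0.67 * 1
H = 0.67000 Sv

0.67000


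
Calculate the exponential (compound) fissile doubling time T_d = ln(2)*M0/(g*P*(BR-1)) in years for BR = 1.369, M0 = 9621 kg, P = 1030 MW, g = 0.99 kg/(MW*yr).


Breeding gain G = BR - 1 = 1.369 - 1 = 0.369
Fissile production rate = g * P * G = 0.99 * 1030 * 0.369 = 376.2693 kg/yr
T_d = ln(2) * M0 / (g * P * G)
T_d = ln(2) * 9621 / 376.2693 = 17.723 yr

17.723


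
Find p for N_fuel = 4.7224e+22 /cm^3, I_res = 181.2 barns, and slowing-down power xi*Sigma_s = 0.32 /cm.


p = exp(-N * I * 1e-24 / (xi*Sigma_s))
p = exp(-4.7224e+22 * 181.2 * 1e-24 / 0.32)
p = 2.4362e-12

2.4362e-12


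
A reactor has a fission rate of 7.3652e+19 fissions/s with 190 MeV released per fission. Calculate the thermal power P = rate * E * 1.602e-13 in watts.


P = fission_rate * E_MeV * 1.602e-13
P = 7.3652e+19 * 190 * 1.602e-13
P = 2.2418e+09 W

2.2418e+09


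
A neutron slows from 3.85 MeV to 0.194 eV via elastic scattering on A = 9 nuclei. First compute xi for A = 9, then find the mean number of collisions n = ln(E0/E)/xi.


xi = 1 + (A-1)^2/(2A)*ln((A-1)/(A+1)) = 0.2066007 (for A = 9)
n = ln(E0/E) / xi
n = ln(3.85e6 / 0.194) / 0.2066007
n = ln(1.984536e+07) / 0.2066007 = 81.333

81.333


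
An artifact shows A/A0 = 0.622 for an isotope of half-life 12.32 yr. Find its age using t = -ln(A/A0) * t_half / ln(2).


lambda = ln(2) / t_half = ln(2) / 12.32 = 0.05626195 /yr
t = -ln(A/A0) / lambda
t = -ln(0.622) / 0.05626195
t = 8.4394 yr

8.4394


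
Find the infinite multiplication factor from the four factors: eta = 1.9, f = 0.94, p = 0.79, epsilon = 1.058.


k_inf = eta * f * p * epsilon
k_inf = 1.9 * 0.94 * 0.79 * 1.058
k_inf = 1.4928

1.4928


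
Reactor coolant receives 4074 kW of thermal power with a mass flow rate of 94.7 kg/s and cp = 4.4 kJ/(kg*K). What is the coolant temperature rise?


dT = Q / (m_dot * cp)
dT = 4074 / (94.7 * 4.4)
dT = 9.7773 C

9.7773


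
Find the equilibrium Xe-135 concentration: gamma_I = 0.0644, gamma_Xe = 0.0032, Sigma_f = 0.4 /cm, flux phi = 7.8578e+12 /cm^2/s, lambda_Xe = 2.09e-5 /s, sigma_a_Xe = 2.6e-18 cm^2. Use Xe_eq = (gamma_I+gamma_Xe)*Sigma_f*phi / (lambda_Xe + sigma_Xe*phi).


Xe_eq = (gamma_I + gamma_Xe) * Sigma_f * phi / (lambda_Xe + sigma_Xe * phi)
Numerator = (0.0644 + 0.0032) * 0.4 * 7.8578e+12 = 2.124749e+11
Denominator = 2.09e-5 + 2.6e-18 * 7.8578e+12 = 4.133028e-05
Xe_eq = 2.124749e+11 / 4.133028e-05 = 5.1409e+15 /cm^3

5.1409e+15


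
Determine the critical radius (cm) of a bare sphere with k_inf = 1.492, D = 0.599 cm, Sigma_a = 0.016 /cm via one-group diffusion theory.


L^2 = D / Sigma_a = 0.599 / 0.016 = 37.43750 cm^2
B_m^2 = (k_inf - 1) / L^2 = (1.492 - 1) / 37.43750 = 0.01314190 /cm^2
For a bare sphere: B_g = pi/R, so R_c = pi / sqrt(B_m^2)
R_c = pi / sqrt(0.01314190) = 27.404 cm

27.404


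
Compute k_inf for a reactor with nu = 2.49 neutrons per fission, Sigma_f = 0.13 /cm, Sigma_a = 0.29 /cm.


k_inf = nu * Sigma_f / Sigma_a
k_inf = 2.49 * 0.13 / 0.29
k_inf = 1.1162

1.1162


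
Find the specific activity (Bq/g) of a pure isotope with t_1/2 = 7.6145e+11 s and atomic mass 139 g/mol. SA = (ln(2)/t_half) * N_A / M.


lambda = ln(2) / t_half = ln(2) / 7.6145e+11 = 9.102990e-13 /s
SA = lambda * N_A / M
SA = 9.102990e-13 * 6.022e23 / 139
SA = 3.9438e+09 Bq/g

3.9438e+09


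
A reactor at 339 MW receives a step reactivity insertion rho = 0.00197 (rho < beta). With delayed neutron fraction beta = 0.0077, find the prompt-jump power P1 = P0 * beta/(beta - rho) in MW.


P1/P0 = beta / (beta - rho)
P1/P0 = 0.0077 / (0.0077 - 0.00197) = 1.343805
P1 = 339 * 1.343805 = 455.55 MW

455.55


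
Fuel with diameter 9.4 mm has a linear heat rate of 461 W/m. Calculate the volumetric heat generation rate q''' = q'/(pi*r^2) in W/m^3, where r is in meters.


r = D / 2 / 1000 = 9.4 / 2 / 1000 = 0.0047 m
q''' = q' / (pi * r^2)
q''' = 461 / (pi * 0.0047^2)
q''' = 6.6429e+06 W/m^3

6.6429e+06


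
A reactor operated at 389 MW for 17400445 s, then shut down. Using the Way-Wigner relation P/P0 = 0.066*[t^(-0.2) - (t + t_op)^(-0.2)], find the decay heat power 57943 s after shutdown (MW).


P/P0 = 0.066 * [t^(-0.2) - (t + t_op)^(-0.2)]
P/P0 = 0.066 * [57943^(-0.2) - (57943 + 17400445)^(-0.2)]
P/P0 = 0.066 * [0.1115321 - 0.03561223] = 0.005010711
P = 389 * 0.005010711 = 1.9492 MW

1.9492


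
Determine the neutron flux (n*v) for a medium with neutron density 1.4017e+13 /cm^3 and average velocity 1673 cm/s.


phi = n * v
phi = 1.4017e+13 * 1673
phi = 2.3450e+16 /cm^2/s

2.3450e+16


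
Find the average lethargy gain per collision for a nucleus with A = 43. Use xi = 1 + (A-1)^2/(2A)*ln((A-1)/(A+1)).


xi = 1 + (A-1)^2/(2A) * ln((A-1)/(A+1))
xi = 1 + (43-1)^2/(2*43) * ln((43-1)/(43 +1))
xi = 0.045799

0.045799


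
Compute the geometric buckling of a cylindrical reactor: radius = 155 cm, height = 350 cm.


B^2 = (2.405/R)^2 + (pi/H)^2
B^2 = (2.405/155)^2 + (pi/350)^2
B^2 = 3.2132e-04 /cm^2

3.2132e-04


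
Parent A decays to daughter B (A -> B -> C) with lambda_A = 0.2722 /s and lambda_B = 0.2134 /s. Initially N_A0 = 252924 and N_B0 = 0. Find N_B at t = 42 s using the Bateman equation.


N_B(t) = lambda_A * N_A0 / (lambda_B - lambda_A) * [exp(-lambda_A*t) - exp(-lambda_B*t)]
exp(-0.2722*42) = 1.083856e-05; exp(-0.2134*42) = 1.280871e-04
N_B = 0.2722 * 252924 / (0.2134 - 0.2722) * (1.083856e-05 - 1.280871e-04)
N_B = 137.28

137.28


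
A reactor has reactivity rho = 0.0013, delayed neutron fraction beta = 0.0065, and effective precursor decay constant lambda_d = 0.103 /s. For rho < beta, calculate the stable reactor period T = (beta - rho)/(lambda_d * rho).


T = (beta - rho) / (lambda_d * rho)
T = (0.0065 - 0.0013) / (0.103 * 0.0013)
T = 38.835 s

38.835


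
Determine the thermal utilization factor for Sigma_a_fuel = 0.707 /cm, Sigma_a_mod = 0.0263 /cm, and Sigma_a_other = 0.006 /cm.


f = Sigma_a_fuel / (Sigma_a_fuel + Sigma_a_mod + Sigma_a_other)
f = 0.707 / (0.707 + 0.0263 + 0.006)
f = 0.95631

0.95631


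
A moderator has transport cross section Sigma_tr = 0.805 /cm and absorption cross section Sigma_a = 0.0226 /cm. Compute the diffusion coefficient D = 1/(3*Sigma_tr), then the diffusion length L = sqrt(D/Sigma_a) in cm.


D = 1 / (3 * Sigma_tr) = 1 / (3 * 0.805) = 0.4140787 cm
L = sqrt(D / Sigma_a)
L = sqrt(0.4140787 / 0.0226)
L = 4.2804 cm

4.2804


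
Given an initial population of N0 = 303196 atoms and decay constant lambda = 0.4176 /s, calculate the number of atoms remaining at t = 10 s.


N = N0 * exp(-lambda * t)
N = 303196 * exp(-0.4176 * 10)
N = 4657.0

4657.0


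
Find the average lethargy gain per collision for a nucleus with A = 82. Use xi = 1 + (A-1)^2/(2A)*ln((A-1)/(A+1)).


xi = 1 + (A-1)^2/(2A) * ln((A-1)/(A+1))
xi = 1 + (82-1)^2/(2*82) * ln((82-1)/(82 +1))
xi = 0.024193

0.024193


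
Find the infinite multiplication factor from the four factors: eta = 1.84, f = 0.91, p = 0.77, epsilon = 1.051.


k_inf = eta * f * p * epsilon
k_inf = 1.84 * 0.91 * 0.77 * 1.051
k_inf = 1.3550

1.3550


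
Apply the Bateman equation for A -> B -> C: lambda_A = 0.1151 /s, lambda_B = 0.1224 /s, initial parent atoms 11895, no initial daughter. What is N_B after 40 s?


N_B(t) = lambda_A * N_A0 / (lambda_B - lambda_A) * [exp(-lambda_A*t) - exp(-lambda_B*t)]
exp(-0.1151*40) = 0.01001171; exp(-0.1224*40) = 0.007476429
N_B = 0.1151 * 11895 / (0.1224 - 0.1151) * (0.01001171 - 0.007476429)
N_B = 475.49

475.49


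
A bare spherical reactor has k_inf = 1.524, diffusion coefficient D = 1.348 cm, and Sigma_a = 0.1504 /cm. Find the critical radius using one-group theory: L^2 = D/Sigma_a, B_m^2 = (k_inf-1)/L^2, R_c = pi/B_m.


L^2 = D / Sigma_a = 1.348 / 0.1504 = 8.962766 cm^2
B_m^2 = (k_inf - 1) / L^2 = (1.524 - 1) / 8.962766 = 0.05846409 /cm^2
For a bare sphere: B_g = pi/R, so R_c = pi / sqrt(B_m^2)
R_c = pi / sqrt(0.05846409) = 12.993 cm

12.993


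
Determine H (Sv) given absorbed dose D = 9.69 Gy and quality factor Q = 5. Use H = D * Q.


H = D * Q
H = 9.69 * 5
H = 48.450 Sv

48.450


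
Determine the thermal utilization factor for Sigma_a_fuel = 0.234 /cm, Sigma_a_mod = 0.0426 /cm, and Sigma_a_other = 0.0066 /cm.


f = Sigma_a_fuel / (Sigma_a_fuel + Sigma_a_mod + Sigma_a_other)
f = 0.234 / (0.234 + 0.0426 + 0.0066)
f = 0.82627

0.82627


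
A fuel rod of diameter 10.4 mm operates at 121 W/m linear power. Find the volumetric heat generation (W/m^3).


r = D / 2 / 1000 = 10.4 / 2 / 1000 = 0.0052 m
q''' = q' / (pi * r^2)
q''' = 121 / (pi * 0.0052^2)
q''' = 1.4244e+06 W/m^3

1.4244e+06


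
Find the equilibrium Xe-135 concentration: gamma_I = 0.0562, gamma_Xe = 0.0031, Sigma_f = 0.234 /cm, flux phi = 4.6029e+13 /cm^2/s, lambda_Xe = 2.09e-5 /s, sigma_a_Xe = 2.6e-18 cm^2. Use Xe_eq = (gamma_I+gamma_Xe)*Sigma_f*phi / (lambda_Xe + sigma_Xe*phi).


Xe_eq = (gamma_I + gamma_Xe) * Sigma_f * phi / (lambda_Xe + sigma_Xe * phi)
Numerator = (0.0562 + 0.0031) * 0.234 * 4.6029e+13 = 6.387076e+11
Denominator = 2.09e-5 + 2.6e-18 * 4.6029e+13 = 1.405754e-04
Xe_eq = 6.387076e+11 / 1.405754e-04 = 4.5435e+15 /cm^3

4.5435e+15


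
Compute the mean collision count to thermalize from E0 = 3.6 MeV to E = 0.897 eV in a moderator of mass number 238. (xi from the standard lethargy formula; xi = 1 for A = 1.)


xi = 1 + (A-1)^2/(2A)*ln((A-1)/(A+1)) = 0.008379872 (for A = 238)
n = ln(E0/E) / xi
n = ln(3.6e6 / 0.897) / 0.008379872
n = ln(4.013378e+06) / 0.008379872 = 1814.5

1814.5


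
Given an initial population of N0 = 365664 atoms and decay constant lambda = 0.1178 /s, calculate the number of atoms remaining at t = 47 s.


N = N0 * exp(-lambda * t)
N = 365664 * exp(-0.1178 * 47)
N = 1440.7

1440.7


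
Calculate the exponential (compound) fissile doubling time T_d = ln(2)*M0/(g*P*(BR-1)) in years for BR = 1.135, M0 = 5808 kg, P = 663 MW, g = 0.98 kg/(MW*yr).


Breeding gain G = BR - 1 = 1.135 - 1 = 0.135
Fissile production rate = g * P * G = 0.98 * 663 * 0.135 = 87.7149 kg/yr
T_d = ln(2) * M0 / (g * P * G)
T_d = ln(2) * 5808 / 87.7149 = 45.896 yr

45.896


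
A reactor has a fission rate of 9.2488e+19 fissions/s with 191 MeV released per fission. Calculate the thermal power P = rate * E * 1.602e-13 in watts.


P = fission_rate * E_MeV * 1.602e-13
P = 9.2488e+19 * 191 * 1.602e-13
P = 2.8300e+09 W

2.8300e+09


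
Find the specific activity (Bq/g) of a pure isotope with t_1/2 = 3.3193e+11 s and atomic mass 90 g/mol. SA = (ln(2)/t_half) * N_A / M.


lambda = ln(2) / t_half = ln(2) / 3.3193e+11 = 2.088233e-12 /s
SA = lambda * N_A / M
SA = 2.088233e-12 * 6.022e23 / 90
SA = 1.3973e+10 Bq/g

1.3973e+10


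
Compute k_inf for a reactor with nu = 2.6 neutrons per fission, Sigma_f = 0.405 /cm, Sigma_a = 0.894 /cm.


k_inf = nu * Sigma_f / Sigma_a
k_inf = 2.6 * 0.405 / 0.894
k_inf = 1.1779

1.1779


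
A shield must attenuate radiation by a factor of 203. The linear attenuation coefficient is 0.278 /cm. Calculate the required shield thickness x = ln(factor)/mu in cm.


x = ln(factor) / mu
x = ln(203) / 0.278
x = 19.112 cm

19.112


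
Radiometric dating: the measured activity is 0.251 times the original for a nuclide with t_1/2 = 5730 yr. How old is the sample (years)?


lambda = ln(2) / t_half = ln(2) / 5730 = 1.209681e-04 /yr
t = -ln(A/A0) / lambda
t = -ln(0.251) / 1.209681e-04
t = 11427 yr

11427


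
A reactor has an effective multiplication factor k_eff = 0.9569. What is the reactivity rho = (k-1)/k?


rho = (k_eff - 1) / k_eff
rho = (0.9569 - 1) / 0.9569
rho = -0.045041

-0.045041


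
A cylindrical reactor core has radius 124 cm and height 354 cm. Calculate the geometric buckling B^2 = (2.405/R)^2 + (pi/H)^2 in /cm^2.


B^2 = (2.405/R)^2 + (pi/H)^2
B^2 = (2.405/124)^2 + (pi/354)^2
B^2 = 4.5493e-04 /cm^2

4.5493e-04


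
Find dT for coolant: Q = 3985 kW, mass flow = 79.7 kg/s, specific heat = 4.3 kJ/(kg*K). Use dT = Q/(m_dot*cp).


dT = Q / (m_dot * cp)
dT = 3985 / (79.7 * 4.3)
dT = 11.628 C

11.628


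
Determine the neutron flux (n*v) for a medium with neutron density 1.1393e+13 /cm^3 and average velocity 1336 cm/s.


phi = n * v
phi = 1.1393e+13 * 1336
phi = 1.5221e+16 /cm^2/s

1.5221e+16


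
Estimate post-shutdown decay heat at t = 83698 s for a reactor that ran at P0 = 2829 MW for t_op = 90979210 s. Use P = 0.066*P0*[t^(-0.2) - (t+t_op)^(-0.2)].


P/P0 = 0.066 * [t^(-0.2) - (t + t_op)^(-0.2)]
P/P0 = 0.066 * [83698^(-0.2) - (83698 + 90979210)^(-0.2)]
P/P0 = 0.066 * [0.1036232 - 0.02559362] = 0.005149952
P = 2829 * 0.005149952 = 14.569 MW

14.569


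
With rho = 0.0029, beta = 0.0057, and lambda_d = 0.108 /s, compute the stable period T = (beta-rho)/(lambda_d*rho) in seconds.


T = (beta - rho) / (lambda_d * rho)
T = (0.0057 - 0.0029) / (0.108 * 0.0029)
T = 8.9400 s

8.9400


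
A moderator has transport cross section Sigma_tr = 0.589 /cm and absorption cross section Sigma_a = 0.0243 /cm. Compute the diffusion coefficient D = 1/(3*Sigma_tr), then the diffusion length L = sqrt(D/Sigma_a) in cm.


D = 1 / (3 * Sigma_tr) = 1 / (3 * 0.589) = 0.5659310 cm
L = sqrt(D / Sigma_a)
L = sqrt(0.5659310 / 0.0243)
L = 4.8259 cm

4.8259


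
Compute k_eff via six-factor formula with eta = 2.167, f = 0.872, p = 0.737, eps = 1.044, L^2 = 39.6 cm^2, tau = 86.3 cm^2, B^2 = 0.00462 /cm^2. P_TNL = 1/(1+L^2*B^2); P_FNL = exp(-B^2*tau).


k_inf = eta*f*p*eps = 2.167*0.872*0.737*1.044 = 1.453930
P_TNL = 1/(1 + L^2*B^2) = 1/(1 + 39.6*0.00462) = 0.8453428
P_FNL = exp(-B^2*tau) = exp(-0.00462*86.3) = 0.6711880
k_eff = k_inf * P_TNL * P_FNL = 1.453930 * 0.8453428 * 0.6711880
k_eff = 0.82494

0.82494


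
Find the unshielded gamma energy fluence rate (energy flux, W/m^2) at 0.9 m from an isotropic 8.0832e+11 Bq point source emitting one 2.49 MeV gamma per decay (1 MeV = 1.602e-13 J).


psi = A * E * 1.602e-13 / (4*pi*r^2)
psi = 8.0832e+11 * 2.49 * 1.602e-13 / (4*pi*0.9^2)
psi = 0.031677 W/m^2

0.031677


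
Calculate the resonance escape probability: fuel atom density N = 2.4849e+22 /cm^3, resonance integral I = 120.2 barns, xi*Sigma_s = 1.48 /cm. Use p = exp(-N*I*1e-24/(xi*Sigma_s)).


p = exp(-N * I * 1e-24 / (xi*Sigma_s))
p = exp(-2.4849e+22 * 120.2 * 1e-24 / 1.48)
p = 0.13290

0.13290


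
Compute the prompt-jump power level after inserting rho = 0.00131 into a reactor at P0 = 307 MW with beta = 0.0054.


P1/P0 = beta / (beta - rho)
P1/P0 = 0.0054 / (0.0054 - 0.00131) = 1.320293
P1 = 307 * 1.320293 = 405.33 MW

405.33


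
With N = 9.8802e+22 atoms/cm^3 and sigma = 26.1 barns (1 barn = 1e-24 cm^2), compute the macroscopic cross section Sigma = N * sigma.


Sigma = N * sigma_barns * 1e-24
Sigma = 9.8802e+22 * 26.1 * 1e-24
Sigma = 2.5787 /cm

2.5787


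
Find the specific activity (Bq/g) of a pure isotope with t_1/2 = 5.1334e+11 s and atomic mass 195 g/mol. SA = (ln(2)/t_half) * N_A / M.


lambda = ln(2) / t_half = ln(2) / 5.1334e+11 = 1.350269e-12 /s
SA = lambda * N_A / M
SA = 1.350269e-12 * 6.022e23 / 195
SA = 4.1699e+09 Bq/g

4.1699e+09


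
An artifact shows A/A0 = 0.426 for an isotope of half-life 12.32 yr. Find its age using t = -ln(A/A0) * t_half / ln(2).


lambda = ln(2) / t_half = ln(2) / 12.32 = 0.05626195 /yr
t = -ln(A/A0) / lambda
t = -ln(0.426) / 0.05626195
t = 15.167 yr

15.167


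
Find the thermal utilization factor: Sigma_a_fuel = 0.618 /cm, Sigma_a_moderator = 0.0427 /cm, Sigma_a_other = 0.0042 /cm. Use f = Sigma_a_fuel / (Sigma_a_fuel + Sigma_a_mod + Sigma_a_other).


f = Sigma_a_fuel / (Sigma_a_fuel + Sigma_a_mod + Sigma_a_other)
f = 0.618 / (0.618 + 0.0427 + 0.0042)
f = 0.92946

0.92946


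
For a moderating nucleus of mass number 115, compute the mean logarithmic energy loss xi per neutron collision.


xi = 1 + (A-1)^2/(2A) * ln((A-1)/(A+1))
xi = 1 + (115-1)^2/(2*115) * ln((115-1)/(115 +1))
xi = 0.017291

0.017291


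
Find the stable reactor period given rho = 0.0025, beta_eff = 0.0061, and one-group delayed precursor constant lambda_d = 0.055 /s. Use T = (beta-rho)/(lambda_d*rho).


T = (beta - rho) / (lambda_d * rho)
T = (0.0061 - 0.0025) / (0.055 * 0.0025)
T = 26.182 s

26.182


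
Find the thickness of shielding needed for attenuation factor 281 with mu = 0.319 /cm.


x = ln(factor) / mu
x = ln(281) / 0.319
x = 17.675 cm

17.675


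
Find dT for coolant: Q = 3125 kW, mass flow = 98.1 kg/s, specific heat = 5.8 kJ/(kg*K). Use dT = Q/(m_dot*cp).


dT = Q / (m_dot * cp)
dT = 3125 / (98.1 * 5.8)
dT = 5.4923 C

5.4923


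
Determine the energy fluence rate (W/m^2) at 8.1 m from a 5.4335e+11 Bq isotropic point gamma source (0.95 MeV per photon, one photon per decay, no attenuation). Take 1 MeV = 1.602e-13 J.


psi = A * E * 1.602e-13 / (4*pi*r^2)
psi = 5.4335e+11 * 0.95 * 1.602e-13 / (4*pi*8.1^2)
psi = 1.0030e-04 W/m^2

1.0030e-04


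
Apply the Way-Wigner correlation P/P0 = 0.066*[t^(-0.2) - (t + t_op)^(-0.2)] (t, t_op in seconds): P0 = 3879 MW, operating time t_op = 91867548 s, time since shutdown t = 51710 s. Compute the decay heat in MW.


P/P0 = 0.066 * [t^(-0.2) - (t + t_op)^(-0.2)]
P/P0 = 0.066 * [51710^(-0.2) - (51710 + 91867548)^(-0.2)]
P/P0 = 0.066 * [0.1140999 - 0.02554575] = 0.005844574
P = 3879 * 0.005844574 = 22.671 MW

22.671


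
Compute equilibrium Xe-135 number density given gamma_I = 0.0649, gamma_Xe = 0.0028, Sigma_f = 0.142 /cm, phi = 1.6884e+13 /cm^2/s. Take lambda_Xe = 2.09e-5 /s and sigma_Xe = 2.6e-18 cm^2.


Xe_eq = (gamma_I + gamma_Xe) * Sigma_f * phi / (lambda_Xe + sigma_Xe * phi)
Numerator = (0.0649 + 0.0028) * 0.142 * 1.6884e+13 = 1.623126e+11
Denominator = 2.09e-5 + 2.6e-18 * 1.6884e+13 = 6.479840e-05
Xe_eq = 1.623126e+11 / 6.479840e-05 = 2.5049e+15 /cm^3

2.5049e+15


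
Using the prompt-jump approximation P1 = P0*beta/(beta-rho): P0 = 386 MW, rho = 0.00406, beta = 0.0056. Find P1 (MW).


P1/P0 = beta / (beta - rho)
P1/P0 = 0.0056 / (0.0056 - 0.00406) = 3.636364
P1 = 386 * 3.636364 = 1403.6 MW

1403.6


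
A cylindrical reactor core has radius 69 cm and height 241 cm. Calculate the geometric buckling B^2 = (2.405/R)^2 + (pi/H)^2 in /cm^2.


B^2 = (2.405/R)^2 + (pi/H)^2
B^2 = (2.405/69)^2 + (pi/241)^2
B^2 = 0.0013848 /cm^2

0.0013848


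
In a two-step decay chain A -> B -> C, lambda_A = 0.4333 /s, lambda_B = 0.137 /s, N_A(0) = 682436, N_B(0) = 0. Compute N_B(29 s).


N_B(t) = lambda_A * N_A0 / (lambda_B - lambda_A) * [exp(-lambda_A*t) - exp(-lambda_B*t)]
exp(-0.4333*29) = 3.489682e-06; exp(-0.137*29) = 0.01881690
N_B = 0.4333 * 682436 / (0.137 - 0.4333) * (3.489682e-06 - 0.01881690)
N_B = 18775

18775


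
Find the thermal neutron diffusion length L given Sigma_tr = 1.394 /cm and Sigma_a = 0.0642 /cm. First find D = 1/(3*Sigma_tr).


D = 1 / (3 * Sigma_tr) = 1 / (3 * 1.394) = 0.2391200 cm
L = sqrt(D / Sigma_a)
L = sqrt(0.2391200 / 0.0642)
L = 1.9299 cm

1.9299


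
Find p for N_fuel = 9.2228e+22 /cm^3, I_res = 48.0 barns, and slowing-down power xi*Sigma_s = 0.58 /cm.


p = exp(-N * I * 1e-24 / (xi*Sigma_s))
p = exp(-9.2228e+22 * 48.0 * 1e-24 / 0.58)
p = 4.8437e-04

4.8437e-04


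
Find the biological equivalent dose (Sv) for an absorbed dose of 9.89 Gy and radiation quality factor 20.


H = D * Q
H = 9.89 * 20
H = 197.80 Sv

197.80


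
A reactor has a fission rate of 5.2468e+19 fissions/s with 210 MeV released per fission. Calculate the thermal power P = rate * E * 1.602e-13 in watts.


P = fission_rate * E_MeV * 1.602e-13
P = 5.2468e+19 * 210 * 1.602e-13
P = 1.7651e+09 W

1.7651e+09


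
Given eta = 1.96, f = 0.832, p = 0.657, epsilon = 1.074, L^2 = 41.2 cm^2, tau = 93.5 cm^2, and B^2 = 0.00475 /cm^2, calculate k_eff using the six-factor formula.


k_inf = eta*f*p*eps = 1.96*0.832*0.657*1.074 = 1.150665
P_TNL = 1/(1 + L^2*B^2) = 1/(1 + 41.2*0.00475) = 0.8363302
P_FNL = exp(-B^2*tau) = exp(-0.00475*93.5) = 0.6413852
k_eff = k_inf * P_TNL * P_FNL = 1.150665 * 0.8363302 * 0.6413852
k_eff = 0.61723

0.61723


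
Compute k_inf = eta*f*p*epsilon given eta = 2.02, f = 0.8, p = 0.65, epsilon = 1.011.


k_inf = eta * f * p * epsilon
k_inf = 2.02 * 0.8 * 0.65 * 1.011
k_inf = 1.0620

1.0620


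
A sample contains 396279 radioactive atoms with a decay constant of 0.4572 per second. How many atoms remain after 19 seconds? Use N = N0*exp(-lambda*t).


N = N0 * exp(-lambda * t)
N = 396279 * exp(-0.4572 * 19)
N = 66.892

66.892


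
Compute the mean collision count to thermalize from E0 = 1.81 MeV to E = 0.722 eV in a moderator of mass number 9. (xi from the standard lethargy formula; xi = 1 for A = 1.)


xi = 1 + (A-1)^2/(2A)*ln((A-1)/(A+1)) = 0.2066007 (for A = 9)
n = ln(E0/E) / xi
n = ln(1.81e6 / 0.722) / 0.2066007
n = ln(2.506925e+06) / 0.2066007 = 71.319

71.319


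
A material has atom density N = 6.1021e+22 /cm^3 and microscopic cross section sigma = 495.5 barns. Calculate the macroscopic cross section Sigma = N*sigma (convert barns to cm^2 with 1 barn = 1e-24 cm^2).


Sigma = N * sigma_barns * 1e-24
Sigma = 6.1021e+22 * 495.5 * 1e-24
Sigma = 30.236 /cm

30.236


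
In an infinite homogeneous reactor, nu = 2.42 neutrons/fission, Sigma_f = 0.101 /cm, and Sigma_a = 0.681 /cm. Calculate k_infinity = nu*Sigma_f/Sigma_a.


k_inf = nu * Sigma_f / Sigma_a
k_inf = 2.42 * 0.101 / 0.681
k_inf = 0.35891

0.35891


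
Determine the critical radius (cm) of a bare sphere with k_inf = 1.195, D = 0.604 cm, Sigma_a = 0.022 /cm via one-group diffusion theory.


L^2 = D / Sigma_a = 0.604 / 0.022 = 27.45455 cm^2
B_m^2 = (k_inf - 1) / L^2 = (1.195 - 1) / 27.45455 = 0.007102648 /cm^2
For a bare sphere: B_g = pi/R, so R_c = pi / sqrt(B_m^2)
R_c = pi / sqrt(0.007102648) = 37.277 cm

37.277


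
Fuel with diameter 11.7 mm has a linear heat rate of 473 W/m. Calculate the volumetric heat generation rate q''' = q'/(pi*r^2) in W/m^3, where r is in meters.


r = D / 2 / 1000 = 11.7 / 2 / 1000 = 0.00585 m
q''' = q' / (pi * r^2)
q''' = 473 / (pi * 0.00585^2)
q''' = 4.3995e+06 W/m^3

4.3995e+06


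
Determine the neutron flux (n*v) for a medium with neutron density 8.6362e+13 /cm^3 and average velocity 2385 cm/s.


phi = n * v
phi = 8.6362e+13 * 2385
phi = 2.0597e+17 /cm^2/s

2.0597e+17


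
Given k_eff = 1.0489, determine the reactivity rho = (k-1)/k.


rho = (k_eff - 1) / k_eff
rho = (1.0489 - 1) / 1.0489
rho = 0.046620

0.046620


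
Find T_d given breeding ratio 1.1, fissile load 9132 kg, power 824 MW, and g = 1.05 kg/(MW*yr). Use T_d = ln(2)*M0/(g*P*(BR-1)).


Breeding gain G = BR - 1 = 1.1 - 1 = 0.1
Fissile production rate = g * P * G = 1.05 * 824 * 0.1 = 86.52 kg/yr
T_d = ln(2) * M0 / (g * P * G)
T_d = ln(2) * 9132 / 86.52 = 73.160 yr

73.160
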